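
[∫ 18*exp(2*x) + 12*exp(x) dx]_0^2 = -25 + (2 + 3*exp(2))^2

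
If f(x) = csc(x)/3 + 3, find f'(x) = -cot(x)*csc(x)/3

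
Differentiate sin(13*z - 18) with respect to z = 13*cos(13*z - 18)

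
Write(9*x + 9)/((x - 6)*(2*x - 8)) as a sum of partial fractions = -45/(4*(x - 4)) + 63/(4*(x - 6))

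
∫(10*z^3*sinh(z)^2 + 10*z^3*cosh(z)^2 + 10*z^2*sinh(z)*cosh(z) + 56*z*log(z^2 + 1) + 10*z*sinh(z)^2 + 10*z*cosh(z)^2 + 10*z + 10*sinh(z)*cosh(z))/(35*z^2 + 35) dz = z*sinh(2*z)/7 + 2*log(z^2 + 1)^2/5 + log(z^2 + 1)/7 + C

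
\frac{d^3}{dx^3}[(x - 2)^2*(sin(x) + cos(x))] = x^2*sin(x) - x^2*cos(x) - 10*x*sin(x) - 2*x*cos(x) + 10*sin(x) + 14*cos(x)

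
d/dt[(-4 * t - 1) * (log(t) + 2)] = (-4*t*log(t) - 12*t - 1)/t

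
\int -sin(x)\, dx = cos(x) + C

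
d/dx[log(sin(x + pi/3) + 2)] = cos(x + pi/3)/(sin(x + pi/3) + 2)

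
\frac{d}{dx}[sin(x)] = cos(x)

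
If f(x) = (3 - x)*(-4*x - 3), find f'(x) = 8*x - 9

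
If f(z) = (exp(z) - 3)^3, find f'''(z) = 27*exp(3*z) - 72*exp(2*z) + 27*exp(z)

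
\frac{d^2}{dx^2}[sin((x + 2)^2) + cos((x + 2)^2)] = -4*sqrt(2)*x^2*sin(x^2 + 4*x + pi/4 + 4) - 16*sqrt(2)*x*sin(x^2 + 4*x + pi/4 + 4) - 18*sin(x^2 + 4*x + 4) - 14*cos(x^2 + 4*x + 4)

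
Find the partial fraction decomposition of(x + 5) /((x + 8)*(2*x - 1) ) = 11/(17*(2*x - 1)) + 3/(17*(x + 8))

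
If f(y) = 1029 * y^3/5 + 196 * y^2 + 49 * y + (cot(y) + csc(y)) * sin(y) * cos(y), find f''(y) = 6174*y/5 + 4*sin(y)^2 - cos(y) + 390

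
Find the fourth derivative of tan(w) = 24*tan(w)^5 + 40*tan(w)^3 + 16*tan(w)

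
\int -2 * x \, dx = -x^2 + C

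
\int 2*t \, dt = t^2 + C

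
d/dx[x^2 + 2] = 2*x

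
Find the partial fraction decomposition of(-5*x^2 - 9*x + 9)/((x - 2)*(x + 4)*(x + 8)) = -239/(40*(x + 8)) + 35/(24*(x + 4)) - 29/(60*(x - 2))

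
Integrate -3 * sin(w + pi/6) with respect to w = 3*cos(w + pi/6) + C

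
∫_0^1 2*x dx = 1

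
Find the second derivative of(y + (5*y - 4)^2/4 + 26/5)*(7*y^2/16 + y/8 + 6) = 525*y^2/16 - 303*y/16 + 404/5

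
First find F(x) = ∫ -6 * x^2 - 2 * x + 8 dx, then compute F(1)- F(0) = 5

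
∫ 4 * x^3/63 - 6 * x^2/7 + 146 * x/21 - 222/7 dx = x^4/63 - 2*x^3/7 + 73*x^2/21 - 222*x/7 + C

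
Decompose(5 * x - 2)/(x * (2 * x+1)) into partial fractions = 9/(2*x + 1) - 2/x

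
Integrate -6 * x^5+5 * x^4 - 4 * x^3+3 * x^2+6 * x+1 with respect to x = -x^6 + x^5 - x^4 + x^3 + 3*x^2 + x + C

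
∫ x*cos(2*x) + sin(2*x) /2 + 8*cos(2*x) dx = (x/2 + 4)*sin(2*x) + C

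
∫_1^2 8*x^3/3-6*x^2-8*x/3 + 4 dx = -4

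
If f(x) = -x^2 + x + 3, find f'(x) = 1 - 2*x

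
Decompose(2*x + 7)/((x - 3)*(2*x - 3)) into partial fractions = -20/(3*(2*x - 3)) + 13/(3*(x - 3))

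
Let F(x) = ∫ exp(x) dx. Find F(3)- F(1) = -E + exp(3)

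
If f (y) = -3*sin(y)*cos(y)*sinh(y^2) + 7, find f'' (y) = -6*y^2*sin(2*y)*sinh(y^2) - 12*y*cos(2*y)*cosh(y^2) + 6*sin(2*y)*sinh(y^2) - 3*sin(2*y)*cosh(y^2)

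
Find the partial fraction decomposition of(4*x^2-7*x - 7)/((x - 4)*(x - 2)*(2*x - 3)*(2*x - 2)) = -34/(5*(2*x - 3)) + 5/(3*(x - 1)) + 5/(4*(x - 2)) + 29/(60*(x - 4))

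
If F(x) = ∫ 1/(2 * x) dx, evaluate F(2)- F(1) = log(2)/2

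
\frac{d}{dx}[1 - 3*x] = -3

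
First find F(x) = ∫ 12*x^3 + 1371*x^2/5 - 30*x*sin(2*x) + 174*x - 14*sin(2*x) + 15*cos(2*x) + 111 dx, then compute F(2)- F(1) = 37*cos(4) - 22*cos(2) + 5284/5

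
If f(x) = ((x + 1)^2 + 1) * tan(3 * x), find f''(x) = 18*x^2*tan(3*x)^3 + 18*x^2*tan(3*x) + 36*x*tan(3*x)^3 + 12*x*tan(3*x)^2 + 36*x*tan(3*x) + 12*x + 36*tan(3*x)^3 + 12*tan(3*x)^2 + 38*tan(3*x) + 12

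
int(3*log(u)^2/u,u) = log(u)^3 + C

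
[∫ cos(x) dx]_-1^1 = 2*sin(1)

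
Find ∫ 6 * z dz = 3*z^2 + C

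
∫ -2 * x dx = -x^2 + C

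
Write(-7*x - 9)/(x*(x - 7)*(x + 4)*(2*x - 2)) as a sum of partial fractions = -19/(440*(x + 4)) + 4/(15*(x - 1)) - 29/(462*(x - 7)) - 9/(56*x)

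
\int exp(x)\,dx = exp(x) + C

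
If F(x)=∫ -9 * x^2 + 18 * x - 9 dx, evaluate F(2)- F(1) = -3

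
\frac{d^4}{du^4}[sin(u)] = sin(u)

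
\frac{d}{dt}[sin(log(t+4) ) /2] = cos(log(t + 4))/(2*t + 8)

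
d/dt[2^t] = 2^t*log(2)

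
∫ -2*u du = -u^2 + C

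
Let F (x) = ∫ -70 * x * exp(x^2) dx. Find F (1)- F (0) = 35 - 35*E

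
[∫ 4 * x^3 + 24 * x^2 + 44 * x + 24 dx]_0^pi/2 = -12 + 2*(pi/2 + 2)^2 + (-2 + (pi/2 + 2)^2)^2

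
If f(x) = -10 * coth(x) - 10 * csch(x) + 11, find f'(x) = 10*(cosh(x) + 1)/sinh(x)^2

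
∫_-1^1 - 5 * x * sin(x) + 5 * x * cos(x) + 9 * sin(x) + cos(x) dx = -8*sin(1) + 10*cos(1)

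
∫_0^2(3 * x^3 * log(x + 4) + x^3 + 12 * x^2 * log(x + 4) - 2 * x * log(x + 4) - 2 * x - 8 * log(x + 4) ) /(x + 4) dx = 4*log(6)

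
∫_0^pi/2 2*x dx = pi^2/4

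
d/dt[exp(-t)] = -exp(-t)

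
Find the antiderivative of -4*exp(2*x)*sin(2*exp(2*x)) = cos(2*exp(2*x)) + C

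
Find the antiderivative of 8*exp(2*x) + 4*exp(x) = (2*exp(x) + 1)^2 + C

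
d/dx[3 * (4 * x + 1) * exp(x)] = 12*x*exp(x) + 15*exp(x)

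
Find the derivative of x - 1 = 1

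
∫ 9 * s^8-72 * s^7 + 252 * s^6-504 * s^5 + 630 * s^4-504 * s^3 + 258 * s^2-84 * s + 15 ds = s^9 - 9*s^8 + 36*s^7 - 84*s^6 + 126*s^5 - 126*s^4 + 86*s^3 - 42*s^2 + 15*s + C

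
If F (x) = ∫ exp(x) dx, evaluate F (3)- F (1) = -E + exp(3)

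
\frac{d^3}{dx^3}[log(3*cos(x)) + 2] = -2*sin(x)/cos(x)^3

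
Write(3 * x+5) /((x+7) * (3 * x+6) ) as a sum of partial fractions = 16/(15*(x + 7)) - 1/(15*(x + 2))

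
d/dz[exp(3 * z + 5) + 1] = 3*exp(3*z + 5)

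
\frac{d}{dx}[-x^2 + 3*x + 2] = 3 - 2*x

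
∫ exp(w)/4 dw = exp(w)/4 + C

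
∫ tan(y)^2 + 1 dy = tan(y) + C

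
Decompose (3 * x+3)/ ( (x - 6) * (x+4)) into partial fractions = 9/(10*(x + 4)) + 21/(10*(x - 6))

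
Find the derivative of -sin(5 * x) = -5*cos(5*x)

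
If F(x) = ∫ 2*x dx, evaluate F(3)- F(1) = 8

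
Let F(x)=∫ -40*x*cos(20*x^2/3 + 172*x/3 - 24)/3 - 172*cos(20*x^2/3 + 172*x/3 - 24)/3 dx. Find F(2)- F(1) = sin(40) - sin(352/3)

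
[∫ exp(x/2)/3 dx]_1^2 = -2*exp(1/2)/3 + 2*E/3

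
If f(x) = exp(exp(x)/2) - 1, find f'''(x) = exp(x + exp(x)/2)/2 + 3*exp(2*x + exp(x)/2)/4 + exp(3*x + exp(x)/2)/8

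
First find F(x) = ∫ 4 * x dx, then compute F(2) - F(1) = 6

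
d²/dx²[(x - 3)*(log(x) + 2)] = (x + 3)/x^2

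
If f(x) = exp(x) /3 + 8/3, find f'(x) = exp(x)/3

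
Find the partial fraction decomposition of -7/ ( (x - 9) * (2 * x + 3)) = 2/(3*(2*x + 3)) - 1/(3*(x - 9))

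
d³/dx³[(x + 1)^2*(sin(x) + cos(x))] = x^2*sin(x) - x^2*cos(x) - 4*x*sin(x) - 8*x*cos(x) - 11*sin(x) - cos(x)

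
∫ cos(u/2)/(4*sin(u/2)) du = log(sin(u/2))/2 + C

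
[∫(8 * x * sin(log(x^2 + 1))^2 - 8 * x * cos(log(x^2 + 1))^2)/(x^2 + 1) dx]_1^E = -2*sin(2*log(1 + exp(2))) + 2*sin(2*log(2))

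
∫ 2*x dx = x^2 + C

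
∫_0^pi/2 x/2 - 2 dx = -4 + (-2 + pi/4)^2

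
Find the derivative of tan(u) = cos(u)^(-2)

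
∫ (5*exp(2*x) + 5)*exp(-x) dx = 10*sinh(x) + C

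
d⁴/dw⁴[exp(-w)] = exp(-w)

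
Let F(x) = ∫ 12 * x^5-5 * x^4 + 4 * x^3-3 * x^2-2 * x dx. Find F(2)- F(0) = 100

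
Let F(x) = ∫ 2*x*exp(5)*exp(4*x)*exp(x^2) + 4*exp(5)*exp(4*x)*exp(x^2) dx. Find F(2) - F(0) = -exp(5) + exp(17)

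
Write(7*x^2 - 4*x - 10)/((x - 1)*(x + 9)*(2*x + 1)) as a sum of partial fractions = 25/(51*(2*x + 1)) + 593/(170*(x + 9)) - 7/(30*(x - 1))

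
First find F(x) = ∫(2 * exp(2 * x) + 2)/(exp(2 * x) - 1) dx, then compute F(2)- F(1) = -2*log(E - exp(-1)) + 2*log(-exp(-2) + exp(2))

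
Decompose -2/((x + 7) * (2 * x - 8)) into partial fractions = 1/(11*(x + 7)) - 1/(11*(x - 4))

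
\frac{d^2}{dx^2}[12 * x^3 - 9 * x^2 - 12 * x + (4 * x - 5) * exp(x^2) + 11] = 16*x^3*exp(x^2) - 20*x^2*exp(x^2) + 24*x*exp(x^2) + 72*x - 10*exp(x^2) - 18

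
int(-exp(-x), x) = exp(-x) + C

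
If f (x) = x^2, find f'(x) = 2*x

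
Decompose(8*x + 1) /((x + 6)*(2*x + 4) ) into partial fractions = 47/(8*(x + 6)) - 15/(8*(x + 2))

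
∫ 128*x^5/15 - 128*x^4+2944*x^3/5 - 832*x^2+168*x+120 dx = 64*x^6/45 - 128*x^5/5 + 736*x^4/5 - 832*x^3/3 + 84*x^2 + 120*x + C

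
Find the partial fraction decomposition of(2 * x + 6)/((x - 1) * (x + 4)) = 2/(5*(x + 4)) + 8/(5*(x - 1))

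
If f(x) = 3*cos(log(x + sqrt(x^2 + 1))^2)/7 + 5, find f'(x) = -6*(x + sqrt(x^2 + 1))*log(x + sqrt(x^2 + 1))*sin(log(x + sqrt(x^2 + 1))^2)/(7*x^2 + 7*x*sqrt(x^2 + 1) + 7)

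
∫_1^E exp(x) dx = -E + exp(E)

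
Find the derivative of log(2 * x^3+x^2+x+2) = (6*x^2 + 2*x + 1)/(2*x^3 + x^2 + x + 2)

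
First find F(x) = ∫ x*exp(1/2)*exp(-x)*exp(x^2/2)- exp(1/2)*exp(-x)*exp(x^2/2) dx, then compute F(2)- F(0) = 0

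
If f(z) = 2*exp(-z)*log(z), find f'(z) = (-2*z*log(z) + 2)*exp(-z)/z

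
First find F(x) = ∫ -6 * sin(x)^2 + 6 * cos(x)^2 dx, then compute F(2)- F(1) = -3*sin(2) + 3*sin(4)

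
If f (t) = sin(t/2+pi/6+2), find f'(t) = cos(t/2 + pi/6 + 2)/2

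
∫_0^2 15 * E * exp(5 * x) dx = -3*E + 3*exp(11)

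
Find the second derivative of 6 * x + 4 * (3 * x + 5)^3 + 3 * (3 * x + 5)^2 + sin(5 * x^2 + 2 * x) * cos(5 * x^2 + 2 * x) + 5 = -200*x^2*sin(2*x*(5*x + 2)) - 80*x*sin(2*x*(5*x + 2)) + 648*x - 10*sin(x*(5*x + 2))^2 - 8*sin(2*x*(5*x + 2)) + 10*cos(x*(5*x + 2))^2 + 1134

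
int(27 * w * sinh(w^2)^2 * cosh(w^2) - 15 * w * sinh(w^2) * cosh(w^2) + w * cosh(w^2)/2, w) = -(15*sinh(w^2) - 9*cosh(2*w^2) + 8)*sinh(w^2)/4 + C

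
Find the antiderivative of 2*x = x^2 + C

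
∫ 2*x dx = x^2 + C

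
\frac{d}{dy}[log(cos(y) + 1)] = -sin(y)/(cos(y) + 1)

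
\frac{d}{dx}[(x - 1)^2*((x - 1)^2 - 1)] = 4*x^3 - 12*x^2 + 10*x - 2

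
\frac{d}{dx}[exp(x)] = exp(x)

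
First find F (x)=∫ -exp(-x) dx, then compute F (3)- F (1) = -exp(-1) + exp(-3)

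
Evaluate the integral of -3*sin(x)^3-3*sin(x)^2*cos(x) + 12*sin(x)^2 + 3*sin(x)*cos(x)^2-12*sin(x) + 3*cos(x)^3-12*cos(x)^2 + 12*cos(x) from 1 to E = (-2 + cos(E) + sin(E))^3 - (-2 + cos(1) + sin(1))^3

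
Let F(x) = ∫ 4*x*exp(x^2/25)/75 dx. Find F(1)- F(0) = -2/3 + 2*exp(1/25)/3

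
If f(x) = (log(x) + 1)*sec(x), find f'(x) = (x*log(x)*tan(x)*sec(x) + x*tan(x)*sec(x) + sec(x))/x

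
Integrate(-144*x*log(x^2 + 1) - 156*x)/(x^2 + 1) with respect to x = 6*(-6*log(x^2 + 1) - 13)*log(x^2 + 1) + C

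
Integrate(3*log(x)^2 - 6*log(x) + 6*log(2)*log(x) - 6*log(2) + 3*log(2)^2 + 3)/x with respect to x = (log(2*x) - 1)^3 + C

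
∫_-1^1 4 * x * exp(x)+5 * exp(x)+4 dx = 3*exp(-1) + 8 + 5*E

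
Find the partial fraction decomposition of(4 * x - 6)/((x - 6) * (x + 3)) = 2/(x + 3) + 2/(x - 6)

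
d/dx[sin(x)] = cos(x)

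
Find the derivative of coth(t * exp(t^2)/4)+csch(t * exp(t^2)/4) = -(2*t^2*cosh(t*exp(t^2)/4) + 2*t^2 + cosh(t*exp(t^2)/4) + 1)*exp(t^2)/(4*sinh(t*exp(t^2)/4)^2)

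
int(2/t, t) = 2*log(3*t) + C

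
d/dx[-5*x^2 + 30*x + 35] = 30 - 10*x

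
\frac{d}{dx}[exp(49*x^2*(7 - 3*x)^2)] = 1764*x^3*exp(441*x^4 - 2058*x^3 + 2401*x^2) - 6174*x^2*exp(441*x^4 - 2058*x^3 + 2401*x^2) + 4802*x*exp(441*x^4 - 2058*x^3 + 2401*x^2)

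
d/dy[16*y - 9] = 16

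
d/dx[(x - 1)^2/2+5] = x - 1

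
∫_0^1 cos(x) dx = sin(1)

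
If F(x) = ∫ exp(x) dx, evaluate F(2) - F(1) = -E + exp(2)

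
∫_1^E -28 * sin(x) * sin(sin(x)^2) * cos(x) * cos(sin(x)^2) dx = -7*cos(sin(1)^2)^2 + 7*cos(sin(E)^2)^2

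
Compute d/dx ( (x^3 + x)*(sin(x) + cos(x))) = sqrt(2)*(x^3*cos(x + pi/4) + 3*x^2*sin(x + pi/4) + x*cos(x + pi/4) + sin(x + pi/4))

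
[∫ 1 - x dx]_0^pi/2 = -pi^2/8 + pi/2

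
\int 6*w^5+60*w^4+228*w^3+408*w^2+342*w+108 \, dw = w^6 + 12*w^5 + 57*w^4 + 136*w^3 + 171*w^2 + 108*w + C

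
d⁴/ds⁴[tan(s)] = 24*tan(s)^5 + 40*tan(s)^3 + 16*tan(s)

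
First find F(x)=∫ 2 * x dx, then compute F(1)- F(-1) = 0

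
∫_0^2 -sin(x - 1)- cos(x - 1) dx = -2*sin(1)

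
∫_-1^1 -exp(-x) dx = -E + exp(-1)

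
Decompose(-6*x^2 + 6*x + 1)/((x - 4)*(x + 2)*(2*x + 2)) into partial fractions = -35/(12*(x + 2)) + 11/(10*(x + 1)) - 71/(60*(x - 4))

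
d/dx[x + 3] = 1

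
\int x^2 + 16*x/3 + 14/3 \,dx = x^3/3 + 8*x^2/3 + 14*x/3 + C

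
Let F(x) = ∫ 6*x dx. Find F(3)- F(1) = 24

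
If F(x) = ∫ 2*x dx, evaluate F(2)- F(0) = 4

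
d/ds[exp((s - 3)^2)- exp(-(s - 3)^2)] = (2*s*exp(2*s^2 - 12*s + 18) + 2*s - 6*exp(2*s^2 - 12*s + 18) - 6)*exp(-s^2 + 6*s - 9)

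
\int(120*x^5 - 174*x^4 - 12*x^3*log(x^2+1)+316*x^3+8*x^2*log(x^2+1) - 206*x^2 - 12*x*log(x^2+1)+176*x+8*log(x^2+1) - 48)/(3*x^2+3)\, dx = -2*(-5*x^2 + 3*x + log(x^2 + 1))*(3*x^2 - 4*x + 8)/3 + C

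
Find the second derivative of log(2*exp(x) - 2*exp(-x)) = -4*exp(2*x)/(exp(4*x) - 2*exp(2*x) + 1)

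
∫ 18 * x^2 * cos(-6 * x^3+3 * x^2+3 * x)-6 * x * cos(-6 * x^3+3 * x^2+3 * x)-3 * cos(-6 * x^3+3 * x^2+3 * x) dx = -sin(3*x*(-2*x^2 + x + 1)) + C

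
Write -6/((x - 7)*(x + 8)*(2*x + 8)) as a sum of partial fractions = -1/(20*(x + 8)) + 3/(44*(x + 4)) - 1/(55*(x - 7))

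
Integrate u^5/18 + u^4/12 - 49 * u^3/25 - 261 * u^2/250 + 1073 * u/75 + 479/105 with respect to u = u^6/108 + u^5/60 - 49*u^4/100 - 87*u^3/250 + 1073*u^2/150 + 479*u/105 + C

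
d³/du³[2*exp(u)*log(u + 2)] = (2*u^3*exp(u)*log(u + 2) + 12*u^2*exp(u)*log(u + 2) + 6*u^2*exp(u) + 24*u*exp(u)*log(u + 2) + 18*u*exp(u) + 16*exp(u)*log(u + 2) + 16*exp(u))/(u^3 + 6*u^2 + 12*u + 8)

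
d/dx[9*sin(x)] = 9*cos(x)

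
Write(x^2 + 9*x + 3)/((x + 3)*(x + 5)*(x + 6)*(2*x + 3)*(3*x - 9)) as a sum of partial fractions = 44/(1701*(2*x + 3)) - 5/(243*(x + 6)) + 17/(336*(x + 5)) - 5/(108*(x + 3)) + 13/(3888*(x - 3))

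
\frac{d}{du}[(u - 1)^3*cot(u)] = (u - 1)^2*(-u/sin(u)^2 + 3/tan(u) + sin(u)^(-2))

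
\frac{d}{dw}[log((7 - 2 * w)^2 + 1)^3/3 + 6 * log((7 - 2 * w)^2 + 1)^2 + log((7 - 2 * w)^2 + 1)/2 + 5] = (4*w*log(4*w^2 - 28*w + 50)^2 + 48*w*log(4*w^2 - 28*w + 50) + 2*w - 14*log(4*w^2 - 28*w + 50)^2 - 168*log(4*w^2 - 28*w + 50) - 7)/(2*w^2 - 14*w + 25)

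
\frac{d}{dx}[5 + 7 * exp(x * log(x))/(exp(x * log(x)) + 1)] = (7*exp(x*log(x))*log(x) + 7*exp(x*log(x)))/(exp(2*x*log(x)) + 2*exp(x*log(x)) + 1)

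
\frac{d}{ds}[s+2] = 1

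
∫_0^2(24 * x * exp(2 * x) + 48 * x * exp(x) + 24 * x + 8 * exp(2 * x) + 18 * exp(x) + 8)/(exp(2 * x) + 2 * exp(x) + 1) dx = 2*exp(2)/(1 + exp(2)) + 63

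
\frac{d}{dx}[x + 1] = 1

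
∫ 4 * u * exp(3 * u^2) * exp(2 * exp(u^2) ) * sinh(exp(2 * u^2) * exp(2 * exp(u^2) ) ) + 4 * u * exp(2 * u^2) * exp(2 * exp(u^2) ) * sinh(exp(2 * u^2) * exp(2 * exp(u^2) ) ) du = cosh(exp(2*u^2 + 2*exp(u^2))) + C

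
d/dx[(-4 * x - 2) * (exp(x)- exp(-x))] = (-4*x*exp(2*x) - 4*x - 6*exp(2*x) + 2)*exp(-x)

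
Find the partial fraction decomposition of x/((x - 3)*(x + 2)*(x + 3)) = -1/(2*(x + 3)) + 2/(5*(x + 2)) + 1/(10*(x - 3))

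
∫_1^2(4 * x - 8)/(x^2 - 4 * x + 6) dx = -2*log(3) + 2*log(2)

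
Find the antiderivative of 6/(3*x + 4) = 2*log(-3*x - 4) + C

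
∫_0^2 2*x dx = 4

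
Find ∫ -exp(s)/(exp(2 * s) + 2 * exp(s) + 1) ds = (-27*exp(s) - 23)/(4*(exp(s) + 1)) + C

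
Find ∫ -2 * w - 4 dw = -w^2 - 4*w + C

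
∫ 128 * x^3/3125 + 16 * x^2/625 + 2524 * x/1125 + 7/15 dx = 32*x^4/3125 + 16*x^3/1875 + 1262*x^2/1125 + 7*x/15 + C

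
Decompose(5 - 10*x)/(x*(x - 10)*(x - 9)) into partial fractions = 85/(9*(x - 9)) - 19/(2*(x - 10)) + 1/(18*x)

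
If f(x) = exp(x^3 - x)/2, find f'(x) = 3*x^2*exp(x^3 - x)/2 - exp(x^3 - x)/2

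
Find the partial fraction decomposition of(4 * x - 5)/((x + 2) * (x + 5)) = 25/(3*(x + 5)) - 13/(3*(x + 2))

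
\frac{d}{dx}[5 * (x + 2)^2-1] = 10*x + 20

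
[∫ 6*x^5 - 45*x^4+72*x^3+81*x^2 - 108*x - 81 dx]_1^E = (-3*E - 3 + exp(2))^3 + 125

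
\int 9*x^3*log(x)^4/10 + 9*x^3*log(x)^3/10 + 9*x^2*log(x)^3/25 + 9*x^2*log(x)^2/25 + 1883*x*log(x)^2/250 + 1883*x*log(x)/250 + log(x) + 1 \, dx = x*(x*(15*x*log(x) + 4)^2*log(x) + 3750*x*log(x) + 1000)*log(x)/1000 + C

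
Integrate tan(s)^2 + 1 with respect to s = tan(s) + C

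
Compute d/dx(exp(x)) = exp(x)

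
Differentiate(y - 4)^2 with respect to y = 2*y - 8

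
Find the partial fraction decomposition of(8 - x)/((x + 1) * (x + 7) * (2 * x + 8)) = 5/(12*(x + 7)) - 2/(3*(x + 4)) + 1/(4*(x + 1))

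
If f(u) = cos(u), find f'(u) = -sin(u)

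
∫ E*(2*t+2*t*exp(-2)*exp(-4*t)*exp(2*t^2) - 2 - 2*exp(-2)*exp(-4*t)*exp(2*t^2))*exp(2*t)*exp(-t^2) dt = 2*sinh((t - 1)^2 - 2) + C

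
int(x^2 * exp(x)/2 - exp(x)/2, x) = (x - 1)^2*exp(x)/2 + C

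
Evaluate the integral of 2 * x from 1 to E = -1 + exp(2)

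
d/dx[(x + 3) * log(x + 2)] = (x*log(x + 2) + x + 2*log(x + 2) + 3)/(x + 2)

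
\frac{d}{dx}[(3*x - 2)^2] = 18*x - 12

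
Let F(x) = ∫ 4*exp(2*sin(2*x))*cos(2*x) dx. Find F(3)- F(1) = -exp(2*sin(2)) + exp(2*sin(6))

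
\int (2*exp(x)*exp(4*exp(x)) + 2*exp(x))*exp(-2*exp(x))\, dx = 2*sinh(2*exp(x)) + C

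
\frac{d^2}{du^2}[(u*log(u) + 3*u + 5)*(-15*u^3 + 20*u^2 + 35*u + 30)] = (-180*u^3*log(u) - 645*u^3 + 120*u^2*log(u) + 10*u^2 + 70*u*log(u) + 515*u + 30)/u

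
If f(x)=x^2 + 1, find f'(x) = 2*x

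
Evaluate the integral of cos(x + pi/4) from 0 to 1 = -sqrt(2)/2 + sin(pi/4 + 1)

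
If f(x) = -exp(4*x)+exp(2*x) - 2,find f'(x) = -4*exp(4*x) + 2*exp(2*x)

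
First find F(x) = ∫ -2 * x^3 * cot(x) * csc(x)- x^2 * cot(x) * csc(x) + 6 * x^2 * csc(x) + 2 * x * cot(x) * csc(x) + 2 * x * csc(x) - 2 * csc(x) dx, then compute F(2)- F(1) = -csc(1) + 16*csc(2)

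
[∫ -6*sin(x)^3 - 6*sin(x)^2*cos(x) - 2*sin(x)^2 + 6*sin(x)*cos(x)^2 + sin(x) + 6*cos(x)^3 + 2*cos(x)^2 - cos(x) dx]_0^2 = -1 - sin(2) + sin(4) + 4*sqrt(2)*sin(pi/4 + 2)^3 - cos(2)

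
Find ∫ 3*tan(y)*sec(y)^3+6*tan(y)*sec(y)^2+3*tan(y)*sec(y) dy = (sec(y) + 1)^3 + C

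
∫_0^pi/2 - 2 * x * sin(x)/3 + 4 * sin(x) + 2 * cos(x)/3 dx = 4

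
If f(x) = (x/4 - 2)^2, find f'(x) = x/8 - 1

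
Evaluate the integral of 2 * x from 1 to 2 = 3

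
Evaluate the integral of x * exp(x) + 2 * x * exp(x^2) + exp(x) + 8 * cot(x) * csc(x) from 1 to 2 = -8*csc(2) - 2*E + 8*csc(1) + 2*exp(2) + exp(4)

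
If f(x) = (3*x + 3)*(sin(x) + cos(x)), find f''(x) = -3*x*sin(x) - 3*x*cos(x) - 9*sin(x) + 3*cos(x)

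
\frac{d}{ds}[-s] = -1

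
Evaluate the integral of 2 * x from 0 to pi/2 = pi^2/4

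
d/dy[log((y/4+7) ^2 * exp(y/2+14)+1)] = (y^2*exp(y/2 + 14) + 60*y*exp(y/2 + 14) + 896*exp(y/2 + 14))/(2*y^2*exp(14)*exp(y/2) + 112*y*exp(14)*exp(y/2) + 1568*exp(14)*exp(y/2) + 32)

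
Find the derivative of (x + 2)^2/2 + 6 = x + 2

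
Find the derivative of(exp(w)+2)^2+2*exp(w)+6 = 2*exp(2*w) + 6*exp(w)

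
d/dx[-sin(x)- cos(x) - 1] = sin(x) - cos(x)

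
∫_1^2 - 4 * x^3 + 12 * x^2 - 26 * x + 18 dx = -8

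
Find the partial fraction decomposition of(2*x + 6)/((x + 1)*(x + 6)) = 6/(5*(x + 6)) + 4/(5*(x + 1))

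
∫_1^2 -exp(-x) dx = -exp(-1) + exp(-2)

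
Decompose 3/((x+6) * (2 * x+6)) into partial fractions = -1/(2*(x + 6)) + 1/(2*(x + 3))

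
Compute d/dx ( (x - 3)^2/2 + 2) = x - 3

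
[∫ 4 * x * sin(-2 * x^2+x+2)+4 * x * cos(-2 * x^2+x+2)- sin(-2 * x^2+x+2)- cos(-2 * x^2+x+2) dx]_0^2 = sin(4) + cos(4) - cos(2) + sin(2)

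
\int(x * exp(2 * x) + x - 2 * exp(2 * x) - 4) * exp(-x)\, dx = 2*(x - 3)*sinh(x) + C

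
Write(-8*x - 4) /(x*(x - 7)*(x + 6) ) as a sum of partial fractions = 22/(39*(x + 6)) - 60/(91*(x - 7)) + 2/(21*x)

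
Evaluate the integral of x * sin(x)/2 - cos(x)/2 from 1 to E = cos(1)/2 - E*cos(E)/2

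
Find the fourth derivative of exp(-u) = exp(-u)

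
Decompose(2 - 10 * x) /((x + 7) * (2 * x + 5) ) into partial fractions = 6/(2*x + 5) - 8/(x + 7)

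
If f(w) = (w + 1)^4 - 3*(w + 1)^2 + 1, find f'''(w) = 24*w + 24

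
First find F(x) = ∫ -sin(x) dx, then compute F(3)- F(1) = cos(3) - cos(1)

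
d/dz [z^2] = 2*z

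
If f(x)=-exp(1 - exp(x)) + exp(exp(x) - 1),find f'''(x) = (exp(3*x) - 3*exp(2*x) + exp(x) + exp(x + 2*exp(x) - 2) + 3*exp(2*x + 2*exp(x) - 2) + exp(3*x + 2*exp(x) - 2))*exp(1 - exp(x))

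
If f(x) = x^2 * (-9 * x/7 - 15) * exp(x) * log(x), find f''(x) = -9*x^3*exp(x)*log(x)/7 - 159*x^2*exp(x)*log(x)/7 - 18*x^2*exp(x)/7 - 474*x*exp(x)*log(x)/7 - 255*x*exp(x)/7 - 30*exp(x)*log(x) - 45*exp(x)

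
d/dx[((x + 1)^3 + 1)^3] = 9*x^8 + 72*x^7 + 252*x^6 + 522*x^5 + 720*x^4 + 684*x^3 + 441*x^2 + 180*x + 36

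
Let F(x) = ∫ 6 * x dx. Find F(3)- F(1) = 24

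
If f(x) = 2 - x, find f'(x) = -1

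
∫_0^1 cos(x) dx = sin(1)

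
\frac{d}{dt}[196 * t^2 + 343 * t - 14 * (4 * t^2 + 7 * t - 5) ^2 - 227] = -896*t^3 - 2352*t^2 + 140*t + 1323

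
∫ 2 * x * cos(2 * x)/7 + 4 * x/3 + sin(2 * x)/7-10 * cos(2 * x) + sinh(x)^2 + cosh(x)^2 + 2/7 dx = 2*x^2/3 + x*sin(2*x)/7 + 2*x/7 - 5*sin(2*x) + sinh(2*x)/2 + C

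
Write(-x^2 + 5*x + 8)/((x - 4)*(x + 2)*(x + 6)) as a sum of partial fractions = -29/(20*(x + 6)) + 1/(4*(x + 2)) + 1/(5*(x - 4))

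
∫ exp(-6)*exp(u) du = exp(u - 6) + C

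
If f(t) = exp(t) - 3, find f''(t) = exp(t)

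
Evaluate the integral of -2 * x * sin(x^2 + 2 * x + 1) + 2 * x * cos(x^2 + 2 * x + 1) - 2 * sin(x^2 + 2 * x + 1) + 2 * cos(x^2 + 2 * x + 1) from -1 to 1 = -1 + sin(4) + cos(4)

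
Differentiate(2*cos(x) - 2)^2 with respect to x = 8*(1 - cos(x))*sin(x)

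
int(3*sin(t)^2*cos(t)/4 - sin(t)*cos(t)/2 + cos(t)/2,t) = (sin(t)^2 - sin(t) + 2)*sin(t)/4 + C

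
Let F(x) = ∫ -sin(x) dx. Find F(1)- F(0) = -1 + cos(1)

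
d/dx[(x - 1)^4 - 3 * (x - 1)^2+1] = 4*x^3 - 12*x^2 + 6*x + 2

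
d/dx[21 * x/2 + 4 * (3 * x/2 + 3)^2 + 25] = 18*x + 93/2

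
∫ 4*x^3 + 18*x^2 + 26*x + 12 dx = x^4 + 6*x^3 + 13*x^2 + 12*x + C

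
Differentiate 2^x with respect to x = 2^x*log(2)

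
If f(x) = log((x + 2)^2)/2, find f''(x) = -1/(x^2 + 4*x + 4)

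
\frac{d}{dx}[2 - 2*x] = -2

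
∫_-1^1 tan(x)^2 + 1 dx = 2*tan(1)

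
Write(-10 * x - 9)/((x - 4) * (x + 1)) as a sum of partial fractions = -1/(5*(x + 1)) - 49/(5*(x - 4))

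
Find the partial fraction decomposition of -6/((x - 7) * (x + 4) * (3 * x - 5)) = 27/(136*(3*x - 5)) - 6/(187*(x + 4)) - 3/(88*(x - 7))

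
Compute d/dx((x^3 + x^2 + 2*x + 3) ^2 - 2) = 6*x^5 + 10*x^4 + 20*x^3 + 30*x^2 + 20*x + 12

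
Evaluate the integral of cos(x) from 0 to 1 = sin(1)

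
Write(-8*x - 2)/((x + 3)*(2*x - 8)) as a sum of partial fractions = -11/(7*(x + 3)) - 17/(7*(x - 4))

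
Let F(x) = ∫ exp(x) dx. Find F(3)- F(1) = -E + exp(3)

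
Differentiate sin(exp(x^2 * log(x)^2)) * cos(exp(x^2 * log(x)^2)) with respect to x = 2*x*(log(x) + 1)*exp(x^2*log(x)^2)*log(x)*cos(2*exp(x^2*log(x)^2))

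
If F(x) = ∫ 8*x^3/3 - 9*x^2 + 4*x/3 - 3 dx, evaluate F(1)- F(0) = -14/3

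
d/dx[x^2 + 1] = 2*x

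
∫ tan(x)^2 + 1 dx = tan(x) + C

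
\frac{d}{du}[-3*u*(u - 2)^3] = -12*u^3 + 54*u^2 - 72*u + 24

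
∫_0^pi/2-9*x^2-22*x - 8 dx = (1 - 3*pi/2)*(pi/2 + 2)^2 - 4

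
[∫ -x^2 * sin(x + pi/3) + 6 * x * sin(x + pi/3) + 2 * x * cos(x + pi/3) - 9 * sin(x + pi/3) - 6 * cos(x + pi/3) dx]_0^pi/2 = -9/2 - sqrt(3)*(-3 + pi/2)^2/2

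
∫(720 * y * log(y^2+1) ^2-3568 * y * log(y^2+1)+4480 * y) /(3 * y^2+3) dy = 4*(30*log(y^2 + 1)^2 - 223*log(y^2 + 1) + 560)*log(y^2 + 1)/3 + C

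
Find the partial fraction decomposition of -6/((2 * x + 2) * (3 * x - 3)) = 1/(2*(x + 1)) - 1/(2*(x - 1))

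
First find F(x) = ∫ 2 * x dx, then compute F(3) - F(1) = 8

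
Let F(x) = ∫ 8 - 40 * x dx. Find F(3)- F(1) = -144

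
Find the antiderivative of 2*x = x^2 + C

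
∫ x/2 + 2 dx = x^2/4 + 2*x + C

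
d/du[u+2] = 1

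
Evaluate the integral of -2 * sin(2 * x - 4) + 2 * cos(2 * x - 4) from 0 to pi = 0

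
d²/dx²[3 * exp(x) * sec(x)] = 6*(sin(x) + 1/cos(x))*exp(x)/cos(x)^2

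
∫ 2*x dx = x^2 + C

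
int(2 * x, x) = x^2 + C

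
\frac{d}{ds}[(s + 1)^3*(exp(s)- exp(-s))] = (s^3*exp(2*s) + s^3 + 6*s^2*exp(2*s) + 9*s*exp(2*s) - 3*s + 4*exp(2*s) - 2)*exp(-s)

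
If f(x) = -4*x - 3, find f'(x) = -4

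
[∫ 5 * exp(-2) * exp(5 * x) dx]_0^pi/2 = -exp(-2) + exp(-2 + 5*pi/2)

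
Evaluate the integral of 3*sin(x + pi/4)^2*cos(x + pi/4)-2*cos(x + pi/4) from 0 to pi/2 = 0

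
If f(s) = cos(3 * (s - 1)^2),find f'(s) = 6*(1 - s)*sin(3*s^2 - 6*s + 3)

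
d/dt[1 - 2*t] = -2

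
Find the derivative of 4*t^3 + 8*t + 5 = 12*t^2 + 8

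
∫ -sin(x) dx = cos(x) + C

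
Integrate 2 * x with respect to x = x^2 + C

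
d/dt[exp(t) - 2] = exp(t)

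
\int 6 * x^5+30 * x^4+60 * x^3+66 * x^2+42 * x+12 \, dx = x^6 + 6*x^5 + 15*x^4 + 22*x^3 + 21*x^2 + 12*x + C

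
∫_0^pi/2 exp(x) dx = -1 + exp(pi/2)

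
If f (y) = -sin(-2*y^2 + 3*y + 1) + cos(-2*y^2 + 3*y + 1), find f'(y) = 4*y*sin(-2*y^2 + 3*y + 1) + 4*y*cos(-2*y^2 + 3*y + 1) - 3*sin(-2*y^2 + 3*y + 1) - 3*cos(-2*y^2 + 3*y + 1)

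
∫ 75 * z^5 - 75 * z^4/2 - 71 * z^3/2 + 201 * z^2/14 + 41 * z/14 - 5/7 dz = 25*z^6/2 - 15*z^5/2 - 71*z^4/8 + 67*z^3/14 + 41*z^2/28 - 5*z/7 + C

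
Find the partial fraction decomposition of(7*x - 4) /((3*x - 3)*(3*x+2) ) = 26/(15*(3*x + 2)) + 1/(5*(x - 1))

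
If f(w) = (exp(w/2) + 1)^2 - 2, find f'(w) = exp(w/2) + exp(w)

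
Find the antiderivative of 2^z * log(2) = 2^z + C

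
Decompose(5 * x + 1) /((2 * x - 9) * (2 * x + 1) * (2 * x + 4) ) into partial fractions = 1/(20*(2*x + 1)) + 47/(260*(2*x - 9)) - 3/(26*(x + 2))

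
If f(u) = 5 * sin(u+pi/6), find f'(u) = 5*cos(u + pi/6)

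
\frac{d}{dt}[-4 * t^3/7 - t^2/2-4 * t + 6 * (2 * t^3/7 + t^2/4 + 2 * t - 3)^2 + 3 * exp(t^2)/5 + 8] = 144*t^5/49 + 30*t^4/7 + 405*t^3/14 - 102*t^2/7 + 6*t*exp(t^2)/5 + 29*t - 76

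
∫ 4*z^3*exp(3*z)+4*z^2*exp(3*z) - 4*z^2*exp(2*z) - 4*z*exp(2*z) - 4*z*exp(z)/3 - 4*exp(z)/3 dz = 2*z*(2*z^2*exp(2*z) - 3*z*exp(z) - 2)*exp(z)/3 + C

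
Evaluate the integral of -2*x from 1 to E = 1 - exp(2)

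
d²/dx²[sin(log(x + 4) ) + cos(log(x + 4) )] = -2*cos(log(x + 4))/(x^2 + 8*x + 16)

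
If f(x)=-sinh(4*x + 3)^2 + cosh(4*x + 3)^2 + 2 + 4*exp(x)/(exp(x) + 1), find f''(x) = (-4*exp(2*x) + 4*exp(x))/(exp(3*x) + 3*exp(2*x) + 3*exp(x) + 1)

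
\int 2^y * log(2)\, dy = 2^y + C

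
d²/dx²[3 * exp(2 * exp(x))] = 6*exp(x + 2*exp(x)) + 12*exp(2*x + 2*exp(x))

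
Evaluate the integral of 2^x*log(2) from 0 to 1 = 1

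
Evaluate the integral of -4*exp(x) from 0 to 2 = 4 - 4*exp(2)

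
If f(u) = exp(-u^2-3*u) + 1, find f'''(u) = (-8*u^3 - 36*u^2 - 42*u - 9)*exp(-u^2 - 3*u)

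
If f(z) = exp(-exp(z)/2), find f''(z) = (exp(2*z) - 2*exp(z))*exp(-exp(z)/2)/4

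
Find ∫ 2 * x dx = x^2 + C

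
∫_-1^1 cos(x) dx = 2*sin(1)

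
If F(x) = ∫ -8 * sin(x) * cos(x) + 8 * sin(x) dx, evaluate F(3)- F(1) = -4*(-1 + cos(1))^2 + 4*(-1 + cos(3))^2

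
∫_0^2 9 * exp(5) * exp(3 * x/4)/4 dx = -3*exp(5) + 3*exp(13/2)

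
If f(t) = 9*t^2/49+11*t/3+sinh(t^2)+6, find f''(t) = 4*t^2*sinh(t^2) + 2*cosh(t^2) + 18/49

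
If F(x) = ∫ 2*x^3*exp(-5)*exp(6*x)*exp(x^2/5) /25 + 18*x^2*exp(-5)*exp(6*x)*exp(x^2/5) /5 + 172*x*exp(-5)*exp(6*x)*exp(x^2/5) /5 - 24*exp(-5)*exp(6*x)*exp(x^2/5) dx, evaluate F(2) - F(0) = 5*exp(-5) + 39*exp(39/5)/5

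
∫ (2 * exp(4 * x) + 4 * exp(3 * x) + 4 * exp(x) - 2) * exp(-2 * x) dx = ((exp(x) + 2)*exp(x) - 1)^2*exp(-2*x) + C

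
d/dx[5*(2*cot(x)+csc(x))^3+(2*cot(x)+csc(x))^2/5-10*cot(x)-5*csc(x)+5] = -(4*cos(x)^2/5 + 2*cos(x) + 4/5 + 65*cos(x)^3/sin(x) + 190*cos(x)^2/sin(x) + 130*cos(x)/sin(x) + 20/sin(x))/sin(x)^3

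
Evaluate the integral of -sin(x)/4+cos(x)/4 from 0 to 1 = -1/4 + cos(1)/4 + sin(1)/4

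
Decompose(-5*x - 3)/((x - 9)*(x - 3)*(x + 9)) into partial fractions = 7/(36*(x + 9)) + 1/(4*(x - 3)) - 4/(9*(x - 9))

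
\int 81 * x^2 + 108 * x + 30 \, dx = 27*x^3 + 54*x^2 + 30*x + C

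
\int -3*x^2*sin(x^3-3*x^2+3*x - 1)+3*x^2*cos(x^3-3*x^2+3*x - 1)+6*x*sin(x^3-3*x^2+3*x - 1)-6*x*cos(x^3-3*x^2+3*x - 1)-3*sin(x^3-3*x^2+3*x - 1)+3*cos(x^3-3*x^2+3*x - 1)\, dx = sin((x - 1)^3) + cos((x - 1)^3) + C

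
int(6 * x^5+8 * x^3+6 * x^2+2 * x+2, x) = x^6 + 2*x^4 + 2*x^3 + x^2 + 2*x + C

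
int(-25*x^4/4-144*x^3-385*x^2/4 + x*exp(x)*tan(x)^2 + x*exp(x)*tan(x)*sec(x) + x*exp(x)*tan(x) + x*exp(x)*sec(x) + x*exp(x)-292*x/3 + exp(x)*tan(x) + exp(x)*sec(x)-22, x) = x*(tan(x) + sec(x))*exp(x) - (5*x^2 + 4*x + 3)*(3*x^3 + 84*x^2 + 8*x + 60)/12 + C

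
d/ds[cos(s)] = -sin(s)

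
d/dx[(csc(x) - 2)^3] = -3*(2*sin(x) - 1)^2*cos(x)/sin(x)^4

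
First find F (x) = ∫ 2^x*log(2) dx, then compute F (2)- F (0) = 3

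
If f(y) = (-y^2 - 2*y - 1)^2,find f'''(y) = 24*y + 24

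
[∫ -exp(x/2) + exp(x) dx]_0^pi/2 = (-1 + exp(pi/4))^2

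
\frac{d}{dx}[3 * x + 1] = 3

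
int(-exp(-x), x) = exp(-x) + C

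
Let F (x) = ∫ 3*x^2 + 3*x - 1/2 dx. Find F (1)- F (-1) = 1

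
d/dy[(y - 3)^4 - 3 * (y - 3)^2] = 4*y^3 - 36*y^2 + 102*y - 90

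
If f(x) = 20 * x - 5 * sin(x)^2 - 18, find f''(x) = -10*cos(2*x)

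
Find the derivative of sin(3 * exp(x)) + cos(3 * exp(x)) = 3*sqrt(2)*exp(x)*cos(3*exp(x) + pi/4)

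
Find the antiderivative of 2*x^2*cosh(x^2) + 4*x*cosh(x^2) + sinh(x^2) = (x + 2)*sinh(x^2) + C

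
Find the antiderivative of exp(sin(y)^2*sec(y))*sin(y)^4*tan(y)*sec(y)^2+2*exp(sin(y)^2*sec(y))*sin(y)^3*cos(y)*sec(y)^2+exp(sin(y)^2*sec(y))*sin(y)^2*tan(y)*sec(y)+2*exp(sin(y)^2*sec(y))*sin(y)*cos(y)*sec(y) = exp(sin(y)^2*sec(y))*sin(y)^2*sec(y) + C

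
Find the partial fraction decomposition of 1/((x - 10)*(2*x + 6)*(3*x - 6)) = 1/(390*(x + 3)) - 1/(240*(x - 2)) + 1/(624*(x - 10))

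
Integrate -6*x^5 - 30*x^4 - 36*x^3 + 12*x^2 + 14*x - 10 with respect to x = -x^6 - 6*x^5 - 9*x^4 + 4*x^3 + 7*x^2 - 10*x + C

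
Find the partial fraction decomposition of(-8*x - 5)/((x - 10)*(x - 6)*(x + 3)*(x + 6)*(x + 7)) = 3/(52*(x + 7)) - 43/(576*(x + 6)) + 19/(1404*(x + 3)) + 53/(5616*(x - 6)) - 5/(832*(x - 10))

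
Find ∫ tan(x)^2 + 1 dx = tan(x) + C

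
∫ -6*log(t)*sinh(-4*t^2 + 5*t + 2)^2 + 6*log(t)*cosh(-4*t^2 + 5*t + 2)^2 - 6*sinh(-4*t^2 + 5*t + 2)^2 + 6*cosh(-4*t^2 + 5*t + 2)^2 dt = 6*t*log(t) + C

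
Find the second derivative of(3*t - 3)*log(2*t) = (3*t + 3)/t^2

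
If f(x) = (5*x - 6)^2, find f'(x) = 50*x - 60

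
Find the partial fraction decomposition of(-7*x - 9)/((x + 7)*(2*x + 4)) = -4/(x + 7) + 1/(2*(x + 2))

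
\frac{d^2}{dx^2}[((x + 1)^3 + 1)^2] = 30*x^4 + 120*x^3 + 180*x^2 + 132*x + 42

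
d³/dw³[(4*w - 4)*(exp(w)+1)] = 4*w*exp(w) + 8*exp(w)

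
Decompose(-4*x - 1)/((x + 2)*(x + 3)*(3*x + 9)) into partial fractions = -7/(3*(x + 3)) - 11/(3*(x + 3)^2) + 7/(3*(x + 2))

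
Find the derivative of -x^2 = -2*x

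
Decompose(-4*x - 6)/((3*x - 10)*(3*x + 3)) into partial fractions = -58/(39*(3*x - 10)) + 2/(39*(x + 1))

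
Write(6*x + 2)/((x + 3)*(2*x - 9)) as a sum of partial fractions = 58/(15*(2*x - 9)) + 16/(15*(x + 3))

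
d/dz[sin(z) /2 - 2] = cos(z)/2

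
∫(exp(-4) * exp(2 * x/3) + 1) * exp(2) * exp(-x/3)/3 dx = 2*sinh(x/3 - 2) + C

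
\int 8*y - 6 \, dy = 4*y^2 - 6*y + C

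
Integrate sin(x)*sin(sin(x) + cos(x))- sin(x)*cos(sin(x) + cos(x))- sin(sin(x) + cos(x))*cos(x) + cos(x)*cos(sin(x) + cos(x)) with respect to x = sqrt(2)*sin(sqrt(2)*sin(x + pi/4) + pi/4) + C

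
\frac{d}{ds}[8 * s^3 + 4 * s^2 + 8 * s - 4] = 24*s^2 + 8*s + 8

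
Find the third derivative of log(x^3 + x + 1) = (6*x^6 - 6*x^4 - 42*x^3 + 6*x^2 - 6*x + 8)/(x^9 + 3*x^7 + 3*x^6 + 3*x^5 + 6*x^4 + 4*x^3 + 3*x^2 + 3*x + 1)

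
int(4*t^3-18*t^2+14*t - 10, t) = t^4 - 6*t^3 + 7*t^2 - 10*t + C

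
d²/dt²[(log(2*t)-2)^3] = (-3*log(t)^2 - 6*log(2)*log(t) + 18*log(t) - 24 - 3*log(2)^2 + 18*log(2))/t^2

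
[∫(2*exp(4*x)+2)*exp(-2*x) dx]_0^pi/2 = -exp(-pi) + exp(pi)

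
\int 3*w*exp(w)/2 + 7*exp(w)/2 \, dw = (3*w + 4)*exp(w)/2 + C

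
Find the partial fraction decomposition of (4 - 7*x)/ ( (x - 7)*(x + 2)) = -2/(x + 2) - 5/(x - 7)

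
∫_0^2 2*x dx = 4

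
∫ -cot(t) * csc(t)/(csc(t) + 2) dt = log(csc(t) + 2) + C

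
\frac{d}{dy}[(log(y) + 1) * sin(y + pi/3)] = (y*log(y)*cos(y + pi/3) + y*cos(y + pi/3) + sin(y + pi/3))/y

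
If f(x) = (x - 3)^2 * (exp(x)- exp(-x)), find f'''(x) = (x^2*exp(2*x) + x^2 - 12*x - 3*exp(2*x) + 33)*exp(-x)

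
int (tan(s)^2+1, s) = tan(s) + C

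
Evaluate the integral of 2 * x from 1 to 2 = 3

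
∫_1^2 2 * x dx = 3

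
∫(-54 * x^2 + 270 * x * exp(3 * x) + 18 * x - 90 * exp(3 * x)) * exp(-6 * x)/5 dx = 9*x*(x - 10*exp(3*x))*exp(-6*x)/5 + C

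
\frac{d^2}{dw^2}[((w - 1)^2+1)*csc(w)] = (-w^2 + 2*w^2/sin(w)^2 + 2*w - 4*w*cos(w)/sin(w) - 4*w/sin(w)^2 + 4*cos(w)/sin(w) + 4/sin(w)^2)/sin(w)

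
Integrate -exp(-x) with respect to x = exp(-x) + C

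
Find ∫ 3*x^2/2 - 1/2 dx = x^3/2 - x/2 + C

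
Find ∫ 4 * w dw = 2*w^2 + C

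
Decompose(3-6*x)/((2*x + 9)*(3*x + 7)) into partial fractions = 51/(13*(3*x + 7)) - 60/(13*(2*x + 9))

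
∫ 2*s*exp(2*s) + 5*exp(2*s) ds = (s + 2)*exp(2*s) + C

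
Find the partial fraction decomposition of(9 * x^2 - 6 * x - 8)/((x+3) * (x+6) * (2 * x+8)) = 88/(3*(x + 6)) - 40/(x + 4) + 91/(6*(x + 3))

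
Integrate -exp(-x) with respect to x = exp(-x) + C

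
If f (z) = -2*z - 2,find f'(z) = -2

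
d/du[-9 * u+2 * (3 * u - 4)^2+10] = 36*u - 57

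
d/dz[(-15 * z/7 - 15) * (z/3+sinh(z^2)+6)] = -30*z^2*cosh(z^2)/7 - 30*z*cosh(z^2) - 10*z/7 - 15*sinh(z^2)/7 - 125/7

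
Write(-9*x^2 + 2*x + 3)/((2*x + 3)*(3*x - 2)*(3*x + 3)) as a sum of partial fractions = 1/(65*(3*x - 2)) - 27/(13*(2*x + 3)) + 8/(15*(x + 1))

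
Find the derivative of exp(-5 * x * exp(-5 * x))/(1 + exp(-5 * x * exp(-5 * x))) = (25*x*exp(5*x*exp(-5*x)) - 5*exp(5*x*exp(-5*x)))/(exp(5*x)*exp(10*x*exp(-5*x)) + 2*exp(5*x)*exp(5*x*exp(-5*x)) + exp(5*x))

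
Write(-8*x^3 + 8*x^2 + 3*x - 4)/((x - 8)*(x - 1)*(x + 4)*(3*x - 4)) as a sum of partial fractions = 2/(5*(3*x - 4)) - 13/(20*(x + 4)) - 1/(35*(x - 1)) - 297/(140*(x - 8))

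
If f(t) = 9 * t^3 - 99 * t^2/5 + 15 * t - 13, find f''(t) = 54*t - 198/5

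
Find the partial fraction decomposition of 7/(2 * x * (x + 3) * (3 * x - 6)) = 7/(90*(x + 3)) + 7/(60*(x - 2)) - 7/(36*x)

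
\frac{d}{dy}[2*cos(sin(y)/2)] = -sin(sin(y)/2)*cos(y)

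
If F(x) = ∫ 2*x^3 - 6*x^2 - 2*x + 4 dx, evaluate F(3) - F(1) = -12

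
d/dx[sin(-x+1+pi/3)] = -sin(x - 1 + pi/6)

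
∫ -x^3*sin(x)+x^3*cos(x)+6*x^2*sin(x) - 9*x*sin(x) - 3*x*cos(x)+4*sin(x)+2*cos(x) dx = sqrt(2)*(x - 1)^3*sin(x + pi/4) + C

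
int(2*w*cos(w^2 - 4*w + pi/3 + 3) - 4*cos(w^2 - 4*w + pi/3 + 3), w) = sin((w - 2)^2 - 1 + pi/3) + C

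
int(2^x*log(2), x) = 2^x + C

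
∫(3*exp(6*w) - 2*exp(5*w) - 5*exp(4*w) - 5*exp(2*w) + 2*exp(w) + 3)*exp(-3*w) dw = -10*sinh(w) + 2*sinh(3*w) - 2*cosh(2*w) + C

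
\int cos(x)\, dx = sin(x) + C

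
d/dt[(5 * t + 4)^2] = 50*t + 40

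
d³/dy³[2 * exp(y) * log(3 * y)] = (2*y^3*exp(y)*log(y) + 2*y^3*exp(y)*log(3) + 6*y^2*exp(y) - 6*y*exp(y) + 4*exp(y))/y^3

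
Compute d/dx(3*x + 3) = 3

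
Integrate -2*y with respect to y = -y^2 + C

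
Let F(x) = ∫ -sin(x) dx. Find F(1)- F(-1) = 0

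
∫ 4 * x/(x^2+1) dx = 2*log(x^2 + 1) + C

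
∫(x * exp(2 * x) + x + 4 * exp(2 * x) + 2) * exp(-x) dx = 2*(x + 3)*sinh(x) + C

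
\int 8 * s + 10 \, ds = 4*s^2 + 10*s + C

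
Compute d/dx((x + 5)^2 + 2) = 2*x + 10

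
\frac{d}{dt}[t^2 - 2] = 2*t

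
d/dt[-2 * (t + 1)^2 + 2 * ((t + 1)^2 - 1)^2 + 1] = 8*t^3 + 24*t^2 + 12*t - 4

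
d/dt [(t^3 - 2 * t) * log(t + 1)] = (3*t^3*log(t + 1) + t^3 + 3*t^2*log(t + 1) - 2*t*log(t + 1) - 2*t - 2*log(t + 1))/(t + 1)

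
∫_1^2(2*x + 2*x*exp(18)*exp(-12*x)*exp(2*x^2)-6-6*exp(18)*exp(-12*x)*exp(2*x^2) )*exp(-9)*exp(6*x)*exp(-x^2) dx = -exp(4) - exp(-1) + exp(-4) + E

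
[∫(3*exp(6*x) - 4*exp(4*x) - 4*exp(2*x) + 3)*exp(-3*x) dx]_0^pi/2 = -exp(pi/2) + exp(-pi/2) + (-exp(-pi/2) + exp(pi/2))^3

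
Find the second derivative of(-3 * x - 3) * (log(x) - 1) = (3 - 3*x)/x^2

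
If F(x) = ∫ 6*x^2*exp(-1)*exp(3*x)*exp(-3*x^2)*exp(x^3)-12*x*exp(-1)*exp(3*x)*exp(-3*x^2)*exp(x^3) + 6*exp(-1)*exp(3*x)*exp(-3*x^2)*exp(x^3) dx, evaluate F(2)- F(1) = -2 + 2*E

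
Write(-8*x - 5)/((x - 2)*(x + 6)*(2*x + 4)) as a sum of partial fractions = 43/(64*(x + 6)) - 11/(32*(x + 2)) - 21/(64*(x - 2))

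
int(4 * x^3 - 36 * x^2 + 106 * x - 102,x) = x^4 - 12*x^3 + 53*x^2 - 102*x + C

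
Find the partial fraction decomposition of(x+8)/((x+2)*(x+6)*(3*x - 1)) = 75/(133*(3*x - 1)) + 1/(38*(x + 6)) - 3/(14*(x + 2))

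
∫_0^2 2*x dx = 4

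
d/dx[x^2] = 2*x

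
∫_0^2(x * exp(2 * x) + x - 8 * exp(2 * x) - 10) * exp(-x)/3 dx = -7*exp(2)/3 + 7*exp(-2)/3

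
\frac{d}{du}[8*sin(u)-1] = 8*cos(u)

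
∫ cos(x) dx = sin(x) + C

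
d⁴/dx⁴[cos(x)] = cos(x)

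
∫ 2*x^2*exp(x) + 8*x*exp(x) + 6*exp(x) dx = 2*(x + 1)^2*exp(x) + C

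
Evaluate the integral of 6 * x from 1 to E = -3 + 3*exp(2)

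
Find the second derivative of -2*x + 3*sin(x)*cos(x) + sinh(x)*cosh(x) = -6*sin(2*x) + 2*sinh(2*x)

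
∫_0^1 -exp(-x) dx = -1 + exp(-1)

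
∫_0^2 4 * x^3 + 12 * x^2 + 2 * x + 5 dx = 62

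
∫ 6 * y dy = 3*y^2 + C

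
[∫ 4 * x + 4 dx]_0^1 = 6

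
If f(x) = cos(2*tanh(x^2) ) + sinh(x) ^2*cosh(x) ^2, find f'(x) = -4*x*sin(2*tanh(x^2))/cosh(x^2)^2 + sinh(4*x)/2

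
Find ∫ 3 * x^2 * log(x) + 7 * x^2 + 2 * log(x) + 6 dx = x*(x^2 + 2)*(log(x) + 2) + C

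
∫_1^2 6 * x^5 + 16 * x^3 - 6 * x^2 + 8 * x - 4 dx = 117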